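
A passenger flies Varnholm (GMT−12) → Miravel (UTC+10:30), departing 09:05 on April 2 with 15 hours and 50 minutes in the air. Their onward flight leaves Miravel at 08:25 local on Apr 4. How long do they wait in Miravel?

9 hours

Convert departure to UTC: 09:05 + 12:00 = 21:05 UTC on Apr 2.
Add 15 hours 50 minutes flight time → 12:55 UTC (Apr 3).
Miravel is UTC+10:30, so local arrival = 12:55 + 10:30 = 23:25 on Apr 3.
Layover = 08:25 − 23:25 (+1 day) = 9 hours.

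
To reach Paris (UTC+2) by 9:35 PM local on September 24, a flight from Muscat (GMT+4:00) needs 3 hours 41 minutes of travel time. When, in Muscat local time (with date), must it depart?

Target arrival in UTC: 9:35 PM − 2:00 = 7:35 PM on Sep 24.
Subtract 3 hours and 41 minutes → departure 3:54 PM UTC on Sep 24.
Muscat is UTC+4:00: 3:54 PM + 4:00 = 7:54 PM on Sep 24.

7:54 PM on September 24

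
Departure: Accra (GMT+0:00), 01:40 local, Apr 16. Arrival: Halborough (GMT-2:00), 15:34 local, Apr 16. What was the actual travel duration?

Departure is already UTC: 01:40 on Apr 16.
Arrival in UTC: 15:34 + 2:00 = 17:34 on Apr 16.
Elapsed = 17:34 − 01:40 = 15 hours 54 minutes.

15 hours 54 minutes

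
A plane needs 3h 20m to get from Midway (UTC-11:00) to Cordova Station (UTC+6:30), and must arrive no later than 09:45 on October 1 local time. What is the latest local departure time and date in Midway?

12:55 on Sep 30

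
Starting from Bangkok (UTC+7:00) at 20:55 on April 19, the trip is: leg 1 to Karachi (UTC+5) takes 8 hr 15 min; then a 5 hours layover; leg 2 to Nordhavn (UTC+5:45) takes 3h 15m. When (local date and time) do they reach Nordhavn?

Convert departure to UTC: 20:55 − 7:00 = 13:55 UTC on Apr 19.
Add 8 hours and 15 minutes leg 1 → 22:10 UTC.
Add 5 hours layover in Karachi → 03:10 UTC (Apr 20).
Add 3 hours and 15 minutes leg 2 → 06:25 UTC.
Nordhavn is UTC+5:45, so local arrival = 06:25 + 5:45 = 12:10 on Apr 20.

12:10 on Apr 20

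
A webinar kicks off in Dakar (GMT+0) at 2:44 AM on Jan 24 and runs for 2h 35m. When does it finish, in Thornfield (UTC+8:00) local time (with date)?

Dakar is at UTC+0, so start is already 2:44 AM UTC on Jan 24.
Add 2 hours and 35 minutes duration → 5:19 AM UTC.
Thornfield is UTC+8:00, so local end time = 5:19 AM + 8:00 = 1:19 PM on Jan 24.

1:19 PM on January 24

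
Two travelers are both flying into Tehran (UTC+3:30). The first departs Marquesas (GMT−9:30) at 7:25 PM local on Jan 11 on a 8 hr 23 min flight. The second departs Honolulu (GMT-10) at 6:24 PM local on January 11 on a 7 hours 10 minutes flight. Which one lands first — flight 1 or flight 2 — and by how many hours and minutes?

the second, by 1 hour 44 minutes

Flight 1 in UTC: 7:25 PM + 9:30 = 4:55 AM on Jan 12.
+8 hours and 23 minutes → arrive 1:18 PM UTC on Jan 12.
Flight 2 in UTC: 6:24 PM + 10:00 = 4:24 AM on Jan 12.
+7 hours and 10 minutes → arrive 11:34 AM UTC on Jan 12.
Flight 2 lands earlier by 1 hour 44 minutes.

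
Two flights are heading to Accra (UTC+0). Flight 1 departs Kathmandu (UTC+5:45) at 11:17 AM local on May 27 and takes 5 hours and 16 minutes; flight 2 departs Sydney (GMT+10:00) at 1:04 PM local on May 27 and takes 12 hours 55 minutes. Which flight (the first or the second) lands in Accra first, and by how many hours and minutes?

the first, by 5 hours 11 minutes

Flight 1 in UTC: 11:17 AM − 5:45 = 5:32 AM on May 27.
+5 hours and 16 minutes → arrive 10:48 AM UTC on May 27.
Flight 2 in UTC: 1:04 PM − 10:00 = 3:04 AM on May 27.
+12 hours 55 minutes → arrive 3:59 PM UTC on May 27.
Flight 1 lands earlier by 5 hours 11 minutes.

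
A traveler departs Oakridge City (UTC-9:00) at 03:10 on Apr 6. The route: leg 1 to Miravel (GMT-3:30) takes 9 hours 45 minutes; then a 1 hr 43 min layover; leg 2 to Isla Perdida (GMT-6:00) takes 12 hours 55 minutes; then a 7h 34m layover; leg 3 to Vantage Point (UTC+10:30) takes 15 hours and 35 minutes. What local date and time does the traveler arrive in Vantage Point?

22:12 on April 8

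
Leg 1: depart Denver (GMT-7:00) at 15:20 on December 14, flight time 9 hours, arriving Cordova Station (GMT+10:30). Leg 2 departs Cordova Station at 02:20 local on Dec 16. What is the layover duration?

8 hours 30 minutes

Convert departure to UTC: 15:20 + 7:00 = 22:20 UTC on Dec 14.
Add 9 hours flight time → 07:20 UTC (Dec 15).
Cordova Station is UTC+10:30, so local arrival = 07:20 + 10:30 = 17:50 on Dec 15.
Layover = 02:20 − 17:50 (+1 day) = 8 hours 30 minutes.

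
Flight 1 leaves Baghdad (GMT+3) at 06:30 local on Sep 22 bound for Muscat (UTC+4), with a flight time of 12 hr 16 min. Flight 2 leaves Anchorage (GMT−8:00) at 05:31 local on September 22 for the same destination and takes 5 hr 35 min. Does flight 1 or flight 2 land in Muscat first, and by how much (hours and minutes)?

the first, by 3 hours 20 minutes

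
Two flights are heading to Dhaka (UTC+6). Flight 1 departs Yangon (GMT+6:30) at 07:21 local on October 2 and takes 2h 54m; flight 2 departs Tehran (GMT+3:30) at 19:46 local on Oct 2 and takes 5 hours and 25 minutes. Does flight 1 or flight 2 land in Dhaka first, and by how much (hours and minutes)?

the first, by 17 hours 56 minutes

Flight 1 in UTC: 07:21 − 6:30 = 00:51 on Oct 2.
+2 hours 54 minutes → arrive 03:45 UTC on Oct 2.
Flight 2 in UTC: 19:46 − 3:30 = 16:16 on Oct 2.
+5 hours and 25 minutes → arrive 21:41 UTC on Oct 2.
Flight 1 lands earlier by 17 hours 56 minutes.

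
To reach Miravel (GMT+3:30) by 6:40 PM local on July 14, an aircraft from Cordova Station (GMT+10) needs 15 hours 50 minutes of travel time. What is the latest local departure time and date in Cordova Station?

9:20 AM on Jul 14

Target arrival in UTC: 6:40 PM − 3:30 = 3:10 PM on Jul 14.
Subtract 15 hours and 50 minutes → departure 11:20 PM UTC on Jul 13.
Cordova Station is UTC+10:00: 11:20 PM + 10:00 = 9:20 AM on Jul 14.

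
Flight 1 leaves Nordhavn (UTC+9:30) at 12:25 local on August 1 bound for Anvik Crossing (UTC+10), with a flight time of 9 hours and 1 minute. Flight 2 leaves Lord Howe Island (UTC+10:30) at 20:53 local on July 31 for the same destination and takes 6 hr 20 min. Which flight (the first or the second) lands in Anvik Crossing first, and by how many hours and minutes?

Flight 1 in UTC: 12:25 − 9:30 = 02:55 on Aug 1.
+9 hours 1 minute → arrive 11:56 UTC on Aug 1.
Flight 2 in UTC: 20:53 − 10:30 = 10:23 on Jul 31.
+6 hours 20 minutes → arrive 16:43 UTC on Jul 31.
Flight 2 lands earlier by 19 hours 13 minutes.

the second, by 19 hours 13 minutes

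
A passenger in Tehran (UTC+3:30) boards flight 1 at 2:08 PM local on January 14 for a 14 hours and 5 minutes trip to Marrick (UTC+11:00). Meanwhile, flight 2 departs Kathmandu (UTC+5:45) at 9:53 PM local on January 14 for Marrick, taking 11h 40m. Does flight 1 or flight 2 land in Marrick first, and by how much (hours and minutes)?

Flight 1 in UTC: 2:08 PM − 3:30 = 10:38 AM on Jan 14.
+14 hours and 5 minutes → arrive 12:43 AM UTC on Jan 15.
Flight 2 in UTC: 9:53 PM − 5:45 = 4:08 PM on Jan 14.
+11 hours and 40 minutes → arrive 3:48 AM UTC on Jan 15.
Flight 1 lands earlier by 3 hours 5 minutes.

the first, by 3 hours 5 minutes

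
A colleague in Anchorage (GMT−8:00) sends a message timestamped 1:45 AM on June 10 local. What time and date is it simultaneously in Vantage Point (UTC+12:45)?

10:30 PM on Jun 10

In UTC: 1:45 AM + 8:00 = 9:45 AM on Jun 10.
Vantage Point is UTC+12:45: 9:45 AM + 12:45 = 10:30 PM on Jun 10.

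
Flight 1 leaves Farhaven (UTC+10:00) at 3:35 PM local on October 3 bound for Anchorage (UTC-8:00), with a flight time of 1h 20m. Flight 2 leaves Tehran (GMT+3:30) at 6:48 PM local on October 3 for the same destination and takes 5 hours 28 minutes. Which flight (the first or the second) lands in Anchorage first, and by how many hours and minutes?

Flight 1 in UTC: 3:35 PM − 10:00 = 5:35 AM on Oct 3.
+1 hour and 20 minutes → arrive 6:55 AM UTC on Oct 3.
Flight 2 in UTC: 6:48 PM − 3:30 = 3:18 PM on Oct 3.
+5 hours and 28 minutes → arrive 8:46 PM UTC on Oct 3.
Flight 1 lands earlier by 13 hours 51 minutes.

the first, by 13 hours 51 minutes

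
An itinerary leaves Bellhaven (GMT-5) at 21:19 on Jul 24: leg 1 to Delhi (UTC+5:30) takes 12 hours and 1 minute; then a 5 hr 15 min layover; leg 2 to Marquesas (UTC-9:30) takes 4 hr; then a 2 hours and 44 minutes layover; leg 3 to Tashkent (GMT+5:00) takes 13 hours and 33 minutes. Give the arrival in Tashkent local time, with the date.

20:52 on July 26

Convert departure to UTC: 21:19 + 5:00 = 02:19 UTC on Jul 25.
Add 12 hours 1 minute leg 1 → 14:20 UTC.
Add 5 hours and 15 minutes layover in Delhi → 19:35 UTC.
Add 4 hours leg 2 → 23:35 UTC.
Add 2 hours 44 minutes layover in Marquesas → 02:19 UTC (Jul 26).
Add 13 hours 33 minutes leg 3 → 15:52 UTC.
Tashkent is UTC+5:00, so local arrival = 15:52 + 5:00 = 20:52 on Jul 26.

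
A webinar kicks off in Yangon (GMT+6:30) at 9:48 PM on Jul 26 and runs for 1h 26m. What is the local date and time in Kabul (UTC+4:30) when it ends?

Convert start to UTC: 9:48 PM − 6:30 = 3:18 PM UTC on Jul 26.
Add 1 hour 26 minutes duration → 4:44 PM UTC.
Kabul is UTC+4:30, so local end time = 4:44 PM + 4:30 = 9:14 PM on Jul 26.

9:14 PM on July 26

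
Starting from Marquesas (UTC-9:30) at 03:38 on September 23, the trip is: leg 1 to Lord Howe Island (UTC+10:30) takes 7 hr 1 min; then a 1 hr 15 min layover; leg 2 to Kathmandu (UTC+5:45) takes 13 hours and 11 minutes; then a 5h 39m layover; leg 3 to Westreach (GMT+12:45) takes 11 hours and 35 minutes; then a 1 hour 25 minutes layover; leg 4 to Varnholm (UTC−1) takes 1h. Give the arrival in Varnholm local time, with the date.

Convert departure to UTC: 03:38 + 9:30 = 13:08 UTC on Sep 23.
Add 7 hours 1 minute leg 1 → 20:09 UTC.
Add 1 hour 15 minutes layover in Lord Howe Island → 21:24 UTC.
Add 13 hours 11 minutes leg 2 → 10:35 UTC (Sep 24).
Add 5 hours 39 minutes layover in Kathmandu → 16:14 UTC.
Add 11 hours and 35 minutes leg 3 → 03:49 UTC (Sep 25).
Add 1 hour and 25 minutes layover in Westreach → 05:14 UTC.
Add 1 hour leg 4 → 06:14 UTC.
Varnholm is UTC−1:00, so local arrival = 06:14 − 1:00 = 05:14 on Sep 25.

05:14 on September 25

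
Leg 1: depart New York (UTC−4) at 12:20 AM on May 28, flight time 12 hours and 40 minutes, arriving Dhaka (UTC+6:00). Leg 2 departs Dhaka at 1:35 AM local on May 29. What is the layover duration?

Convert departure to UTC: 12:20 AM + 4:00 = 4:20 AM UTC on May 28.
Add 12 hours and 40 minutes flight time → 5:00 PM UTC.
Dhaka is UTC+6:00, so local arrival = 5:00 PM + 6:00 = 11:00 PM on May 28.
Layover = 1:35 AM − 11:00 PM (+1 day) = 2 hours 35 minutes.

2 hours 35 minutes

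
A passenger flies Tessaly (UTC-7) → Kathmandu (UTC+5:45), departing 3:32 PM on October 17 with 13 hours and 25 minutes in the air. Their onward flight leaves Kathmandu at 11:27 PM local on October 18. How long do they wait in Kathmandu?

Convert departure to UTC: 3:32 PM + 7:00 = 10:32 PM UTC on Oct 17.
Add 13 hours 25 minutes flight time → 11:57 AM UTC (Oct 18).
Kathmandu is UTC+5:45, so local arrival = 11:57 AM + 5:45 = 5:42 PM on Oct 18.
Layover = 11:27 PM − 5:42 PM = 5 hours 45 minutes.

5 hours 45 minutes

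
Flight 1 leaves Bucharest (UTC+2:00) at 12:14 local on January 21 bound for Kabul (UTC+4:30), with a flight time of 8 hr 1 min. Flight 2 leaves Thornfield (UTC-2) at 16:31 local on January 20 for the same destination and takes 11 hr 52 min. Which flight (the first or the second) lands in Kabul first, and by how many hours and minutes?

the second, by 11 hours 52 minutes

Flight 1 in UTC: 12:14 − 2:00 = 10:14 on Jan 21.
+8 hours and 1 minute → arrive 18:15 UTC on Jan 21.
Flight 2 in UTC: 16:31 + 2:00 = 18:31 on Jan 20.
+11 hours and 52 minutes → arrive 06:23 UTC on Jan 21.
Flight 2 lands earlier by 11 hours 52 minutes.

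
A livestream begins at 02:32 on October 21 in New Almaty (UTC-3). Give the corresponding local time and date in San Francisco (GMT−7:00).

22:32 on October 20

In UTC: 02:32 + 3:00 = 05:32 on Oct 21.
San Francisco is UTC−7:00: 05:32 − 7:00 = 22:32 on Oct 20.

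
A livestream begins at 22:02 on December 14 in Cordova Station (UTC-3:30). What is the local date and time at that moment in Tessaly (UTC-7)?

In UTC: 22:02 + 3:30 = 01:32 on Dec 15.
Tessaly is UTC−7:00: 01:32 − 7:00 = 18:32 on Dec 14.

18:32 on December 14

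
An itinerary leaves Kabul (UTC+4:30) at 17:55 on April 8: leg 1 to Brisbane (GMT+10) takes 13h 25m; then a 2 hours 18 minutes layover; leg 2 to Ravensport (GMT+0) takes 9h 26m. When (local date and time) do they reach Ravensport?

Convert departure to UTC: 17:55 − 4:30 = 13:25 UTC on Apr 8.
Add 13 hours 25 minutes leg 1 → 02:50 UTC (Apr 9).
Add 2 hours and 18 minutes layover in Brisbane → 05:08 UTC.
Add 9 hours 26 minutes leg 2 → 14:34 UTC.
Ravensport is UTC+0, so local arrival is the same: 14:34 on Apr 9.

14:34 on April 9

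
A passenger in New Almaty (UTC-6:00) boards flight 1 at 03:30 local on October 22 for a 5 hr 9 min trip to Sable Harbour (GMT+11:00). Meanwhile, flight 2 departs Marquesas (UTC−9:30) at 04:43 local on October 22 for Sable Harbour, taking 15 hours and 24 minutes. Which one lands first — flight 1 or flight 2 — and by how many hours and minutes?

Flight 1 in UTC: 03:30 + 6:00 = 09:30 on Oct 22.
+5 hours 9 minutes → arrive 14:39 UTC on Oct 22.
Flight 2 in UTC: 04:43 + 9:30 = 14:13 on Oct 22.
+15 hours and 24 minutes → arrive 05:37 UTC on Oct 23.
Flight 1 lands earlier by 14 hours 58 minutes.

the first, by 14 hours 58 minutes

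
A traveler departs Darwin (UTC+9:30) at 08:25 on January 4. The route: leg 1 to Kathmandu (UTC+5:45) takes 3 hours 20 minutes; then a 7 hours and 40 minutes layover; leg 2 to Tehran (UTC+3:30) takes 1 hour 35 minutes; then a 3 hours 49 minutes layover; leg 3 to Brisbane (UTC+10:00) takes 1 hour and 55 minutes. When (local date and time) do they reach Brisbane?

Convert departure to UTC: 08:25 − 9:30 = 22:55 UTC on Jan 3.
Add 3 hours and 20 minutes leg 1 → 02:15 UTC (Jan 4).
Add 7 hours 40 minutes layover in Kathmandu → 09:55 UTC.
Add 1 hour 35 minutes leg 2 → 11:30 UTC.
Add 3 hours and 49 minutes layover in Tehran → 15:19 UTC.
Add 1 hour and 55 minutes leg 3 → 17:14 UTC.
Brisbane is UTC+10:00, so local arrival = 17:14 + 10:00 = 03:14 on Jan 5.

03:14 on January 5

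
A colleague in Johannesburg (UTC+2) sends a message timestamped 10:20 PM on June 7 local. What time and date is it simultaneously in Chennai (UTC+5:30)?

1:50 AM on Jun 8

In UTC: 10:20 PM − 2:00 = 8:20 PM on Jun 7.
Chennai is UTC+5:30: 8:20 PM + 5:30 = 1:50 AM on Jun 8.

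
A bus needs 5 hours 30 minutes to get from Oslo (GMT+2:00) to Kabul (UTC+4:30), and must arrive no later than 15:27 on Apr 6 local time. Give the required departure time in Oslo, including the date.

07:27 on April 6

Target arrival in UTC: 15:27 − 4:30 = 10:57 on Apr 6.
Subtract 5 hours and 30 minutes → departure 05:27 UTC on Apr 6.
Oslo is UTC+2:00: 05:27 + 2:00 = 07:27 on Apr 6.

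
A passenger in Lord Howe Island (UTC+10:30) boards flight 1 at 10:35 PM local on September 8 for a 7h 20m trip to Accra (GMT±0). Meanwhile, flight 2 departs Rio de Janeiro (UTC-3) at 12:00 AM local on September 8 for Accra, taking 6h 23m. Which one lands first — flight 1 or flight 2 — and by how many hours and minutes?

Flight 1 in UTC: 10:35 PM − 10:30 = 12:05 PM on Sep 8.
+7 hours and 20 minutes → arrive 7:25 PM UTC on Sep 8.
Flight 2 in UTC: 12:00 AM + 3:00 = 3:00 AM on Sep 8.
+6 hours and 23 minutes → arrive 9:23 AM UTC on Sep 8.
Flight 2 lands earlier by 10 hours 2 minutes.

the second, by 10 hours 2 minutes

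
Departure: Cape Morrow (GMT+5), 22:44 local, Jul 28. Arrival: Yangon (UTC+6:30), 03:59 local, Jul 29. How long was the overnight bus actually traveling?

3 hours 45 minutes

Departure in UTC: 22:44 − 5:00 = 17:44 on Jul 28.
Arrival in UTC: 03:59 − 6:30 = 21:29 on Jul 28.
Elapsed = 21:29 − 17:44 = 3 hours 45 minutes.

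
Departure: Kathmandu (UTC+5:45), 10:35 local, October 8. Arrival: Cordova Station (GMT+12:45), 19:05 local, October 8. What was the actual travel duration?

1 hour 30 minutes

Departure in UTC: 10:35 − 5:45 = 04:50 on Oct 8.
Arrival in UTC: 19:05 − 12:45 = 06:20 on Oct 8.
Elapsed = 06:20 − 04:50 = 1 hour 30 minutes.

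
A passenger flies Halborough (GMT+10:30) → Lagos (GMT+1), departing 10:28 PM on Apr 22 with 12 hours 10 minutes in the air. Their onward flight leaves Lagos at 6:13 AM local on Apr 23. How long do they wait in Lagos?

5 hours 5 minutes

Convert departure to UTC: 10:28 PM − 10:30 = 11:58 AM UTC on Apr 22.
Add 12 hours 10 minutes flight time → 12:08 AM UTC (Apr 23).
Lagos is UTC+1:00, so local arrival = 12:08 AM + 1:00 = 1:08 AM on Apr 23.
Layover = 6:13 AM − 1:08 AM = 5 hours 5 minutes.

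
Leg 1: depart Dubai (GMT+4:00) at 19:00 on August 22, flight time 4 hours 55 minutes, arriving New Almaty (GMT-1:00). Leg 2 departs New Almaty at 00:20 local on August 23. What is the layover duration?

Convert departure to UTC: 19:00 − 4:00 = 15:00 UTC on Aug 22.
Add 4 hours and 55 minutes flight time → 19:55 UTC.
New Almaty is UTC−1:00, so local arrival = 19:55 − 1:00 = 18:55 on Aug 22.
Layover = 00:20 − 18:55 (+1 day) = 5 hours 25 minutes.

5 hours 25 minutes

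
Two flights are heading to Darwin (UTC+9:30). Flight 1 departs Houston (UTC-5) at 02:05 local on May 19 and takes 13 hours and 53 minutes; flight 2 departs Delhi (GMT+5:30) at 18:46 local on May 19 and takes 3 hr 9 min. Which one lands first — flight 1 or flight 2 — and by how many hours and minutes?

the second, by 4 hours 33 minutes

Flight 1 in UTC: 02:05 + 5:00 = 07:05 on May 19.
+13 hours and 53 minutes → arrive 20:58 UTC on May 19.
Flight 2 in UTC: 18:46 − 5:30 = 13:16 on May 19.
+3 hours 9 minutes → arrive 16:25 UTC on May 19.
Flight 2 lands earlier by 4 hours 33 minutes.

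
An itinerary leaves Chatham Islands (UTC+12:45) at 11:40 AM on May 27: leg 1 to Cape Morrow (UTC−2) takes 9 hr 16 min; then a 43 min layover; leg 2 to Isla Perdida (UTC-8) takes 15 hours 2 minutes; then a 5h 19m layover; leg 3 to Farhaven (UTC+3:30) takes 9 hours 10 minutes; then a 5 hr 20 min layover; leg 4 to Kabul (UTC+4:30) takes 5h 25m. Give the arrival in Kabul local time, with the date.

5:40 AM on May 29

Convert departure to UTC: 11:40 AM − 12:45 = 10:55 PM UTC on May 26.
Add 9 hours and 16 minutes leg 1 → 8:11 AM UTC (May 27).
Add 43 minutes layover in Cape Morrow → 8:54 AM UTC.
Add 15 hours 2 minutes leg 2 → 11:56 PM UTC.
Add 5 hours and 19 minutes layover in Isla Perdida → 5:15 AM UTC (May 28).
Add 9 hours 10 minutes leg 3 → 2:25 PM UTC.
Add 5 hours and 20 minutes layover in Farhaven → 7:45 PM UTC.
Add 5 hours and 25 minutes leg 4 → 1:10 AM UTC (May 29).
Kabul is UTC+4:30, so local arrival = 1:10 AM + 4:30 = 5:40 AM on May 29.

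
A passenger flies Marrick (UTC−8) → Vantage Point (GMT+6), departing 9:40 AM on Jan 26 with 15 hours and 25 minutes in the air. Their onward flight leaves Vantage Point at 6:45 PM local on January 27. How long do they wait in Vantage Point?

Convert departure to UTC: 9:40 AM + 8:00 = 5:40 PM UTC on Jan 26.
Add 15 hours 25 minutes flight time → 9:05 AM UTC (Jan 27).
Vantage Point is UTC+6:00, so local arrival = 9:05 AM + 6:00 = 3:05 PM on Jan 27.
Layover = 6:45 PM − 3:05 PM = 3 hours 40 minutes.

3 hours 40 minutes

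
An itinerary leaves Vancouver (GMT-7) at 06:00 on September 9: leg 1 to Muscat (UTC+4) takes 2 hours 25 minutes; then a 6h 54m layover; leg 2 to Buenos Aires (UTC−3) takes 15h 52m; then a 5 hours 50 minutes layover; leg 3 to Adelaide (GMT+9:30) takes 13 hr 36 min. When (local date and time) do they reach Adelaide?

19:07 on Sep 11

Convert departure to UTC: 06:00 + 7:00 = 13:00 UTC on Sep 9.
Add 2 hours and 25 minutes leg 1 → 15:25 UTC.
Add 6 hours 54 minutes layover in Muscat → 22:19 UTC.
Add 15 hours and 52 minutes leg 2 → 14:11 UTC (Sep 10).
Add 5 hours and 50 minutes layover in Buenos Aires → 20:01 UTC.
Add 13 hours 36 minutes leg 3 → 09:37 UTC (Sep 11).
Adelaide is UTC+9:30, so local arrival = 09:37 + 9:30 = 19:07 on Sep 11.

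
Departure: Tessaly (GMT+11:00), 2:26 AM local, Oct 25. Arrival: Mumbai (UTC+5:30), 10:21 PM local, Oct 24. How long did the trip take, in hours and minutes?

1 hour 25 minutes

Departure in UTC: 2:26 AM − 11:00 = 3:26 PM on Oct 24.
Arrival in UTC: 10:21 PM − 5:30 = 4:51 PM on Oct 24.
Elapsed = 4:51 PM − 3:26 PM = 1 hour 25 minutes.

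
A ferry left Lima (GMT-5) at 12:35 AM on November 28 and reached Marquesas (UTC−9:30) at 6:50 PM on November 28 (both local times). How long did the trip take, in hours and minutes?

Departure in UTC: 12:35 AM + 5:00 = 5:35 AM on Nov 28.
Arrival in UTC: 6:50 PM + 9:30 = 4:20 AM on Nov 29.
Elapsed = 4:20 AM − 5:35 AM (+1 day) = 22 hours 45 minutes.

22 hours 45 minutes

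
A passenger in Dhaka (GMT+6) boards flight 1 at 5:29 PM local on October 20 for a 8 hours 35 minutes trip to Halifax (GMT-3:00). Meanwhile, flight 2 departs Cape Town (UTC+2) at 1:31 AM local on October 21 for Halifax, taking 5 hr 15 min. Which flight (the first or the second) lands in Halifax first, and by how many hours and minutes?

the first, by 8 hours 42 minutes

Flight 1 in UTC: 5:29 PM − 6:00 = 11:29 AM on Oct 20.
+8 hours 35 minutes → arrive 8:04 PM UTC on Oct 20.
Flight 2 in UTC: 1:31 AM − 2:00 = 11:31 PM on Oct 20.
+5 hours 15 minutes → arrive 4:46 AM UTC on Oct 21.
Flight 1 lands earlier by 8 hours 42 minutes.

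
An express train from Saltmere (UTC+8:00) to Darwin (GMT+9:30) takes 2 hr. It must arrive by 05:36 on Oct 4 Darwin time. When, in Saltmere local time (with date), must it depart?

Target arrival in UTC: 05:36 − 9:30 = 20:06 on Oct 3.
Subtract 2 hours → departure 18:06 UTC on Oct 3.
Saltmere is UTC+8:00: 18:06 + 8:00 = 02:06 on Oct 4.

02:06 on Oct 4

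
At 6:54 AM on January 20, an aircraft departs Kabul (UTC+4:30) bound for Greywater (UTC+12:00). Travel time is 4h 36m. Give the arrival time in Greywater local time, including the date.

7:00 PM on January 20

Convert departure to UTC: 6:54 AM − 4:30 = 2:24 AM UTC on Jan 20.
Add 4 hours 36 minutes travel time → 7:00 AM UTC.
Greywater is UTC+12:00, so local arrival = 7:00 AM + 12:00 = 7:00 PM on Jan 20.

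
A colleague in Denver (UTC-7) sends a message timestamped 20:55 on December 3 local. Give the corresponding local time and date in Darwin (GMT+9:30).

13:25 on Dec 4

In UTC: 20:55 + 7:00 = 03:55 on Dec 4.
Darwin is UTC+9:30: 03:55 + 9:30 = 13:25 on Dec 4.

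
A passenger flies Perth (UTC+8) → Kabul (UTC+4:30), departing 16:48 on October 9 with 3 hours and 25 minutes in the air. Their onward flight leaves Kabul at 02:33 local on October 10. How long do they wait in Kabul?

9 hours 50 minutes

Convert departure to UTC: 16:48 − 8:00 = 08:48 UTC on Oct 9.
Add 3 hours 25 minutes flight time → 12:13 UTC.
Kabul is UTC+4:30, so local arrival = 12:13 + 4:30 = 16:43 on Oct 9.
Layover = 02:33 − 16:43 (+1 day) = 9 hours 50 minutes.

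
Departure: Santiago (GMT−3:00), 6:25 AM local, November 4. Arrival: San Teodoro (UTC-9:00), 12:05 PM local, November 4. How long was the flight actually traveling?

11 hours 40 minutes

Departure in UTC: 6:25 AM + 3:00 = 9:25 AM on Nov 4.
Arrival in UTC: 12:05 PM + 9:00 = 9:05 PM on Nov 4.
Elapsed = 9:05 PM − 9:25 AM = 11 hours 40 minutes.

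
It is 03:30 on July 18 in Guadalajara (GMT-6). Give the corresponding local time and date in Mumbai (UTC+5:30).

15:00 on Jul 18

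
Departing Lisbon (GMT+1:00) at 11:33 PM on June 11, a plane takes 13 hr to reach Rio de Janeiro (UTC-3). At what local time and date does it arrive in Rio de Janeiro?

8:33 AM on Jun 12

Rio de Janeiro is 4:00 behind Lisbon.
After 13 hours it is 12:33 PM (Jun 12) in Lisbon.
Shift by the zone difference: 12:33 PM − 4:00 = 8:33 AM on Jun 12 in Rio de Janeiro.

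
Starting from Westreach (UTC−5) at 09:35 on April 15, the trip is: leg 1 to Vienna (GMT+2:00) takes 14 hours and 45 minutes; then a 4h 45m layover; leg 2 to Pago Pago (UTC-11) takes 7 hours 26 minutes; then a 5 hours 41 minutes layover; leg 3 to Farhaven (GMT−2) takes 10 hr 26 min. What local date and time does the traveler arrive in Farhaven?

07:38 on April 17

Convert departure to UTC: 09:35 + 5:00 = 14:35 UTC on Apr 15.
Add 14 hours and 45 minutes leg 1 → 05:20 UTC (Apr 16).
Add 4 hours and 45 minutes layover in Vienna → 10:05 UTC.
Add 7 hours 26 minutes leg 2 → 17:31 UTC.
Add 5 hours 41 minutes layover in Pago Pago → 23:12 UTC.
Add 10 hours 26 minutes leg 3 → 09:38 UTC (Apr 17).
Farhaven is UTC−2:00, so local arrival = 09:38 − 2:00 = 07:38 on Apr 17.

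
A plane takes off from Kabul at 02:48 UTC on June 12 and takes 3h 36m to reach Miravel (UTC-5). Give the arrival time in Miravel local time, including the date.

Departure is given in UTC: 02:48 on Jun 12.
Add 3 hours and 36 minutes → 06:24 UTC.
Miravel is UTC−5:00: 06:24 − 5:00 = 01:24 on Jun 12.

01:24 on June 12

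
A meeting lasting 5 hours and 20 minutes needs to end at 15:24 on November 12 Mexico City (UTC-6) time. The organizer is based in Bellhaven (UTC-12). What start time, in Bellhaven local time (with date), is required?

Target end time in UTC: 15:24 + 6:00 = 21:24 on Nov 12.
Subtract 5 hours 20 minutes → start 16:04 UTC on Nov 12.
Bellhaven is UTC−12:00: 16:04 − 12:00 = 04:04 on Nov 12.

04:04 on Nov 12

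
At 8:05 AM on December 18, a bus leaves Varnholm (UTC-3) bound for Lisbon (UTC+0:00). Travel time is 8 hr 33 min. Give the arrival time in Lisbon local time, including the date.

Convert departure to UTC: 8:05 AM + 3:00 = 11:05 AM UTC on Dec 18.
Add 8 hours and 33 minutes travel time → 7:38 PM UTC.
Lisbon is UTC+0, so local arrival is the same: 7:38 PM on Dec 18.

7:38 PM on December 18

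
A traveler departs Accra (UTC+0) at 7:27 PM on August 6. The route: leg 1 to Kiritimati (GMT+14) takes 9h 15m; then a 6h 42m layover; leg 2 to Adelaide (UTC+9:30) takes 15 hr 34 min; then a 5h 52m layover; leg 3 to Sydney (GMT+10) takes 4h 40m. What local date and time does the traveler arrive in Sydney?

Accra is at UTC+0, so departure is already 7:27 PM UTC on Aug 6.
Add 9 hours 15 minutes leg 1 → 4:42 AM UTC (Aug 7).
Add 6 hours and 42 minutes layover in Kiritimati → 11:24 AM UTC.
Add 15 hours 34 minutes leg 2 → 2:58 AM UTC (Aug 8).
Add 5 hours and 52 minutes layover in Adelaide → 8:50 AM UTC.
Add 4 hours and 40 minutes leg 3 → 1:30 PM UTC.
Sydney is UTC+10:00, so local arrival = 1:30 PM + 10:00 = 11:30 PM on Aug 8.

11:30 PM on Aug 8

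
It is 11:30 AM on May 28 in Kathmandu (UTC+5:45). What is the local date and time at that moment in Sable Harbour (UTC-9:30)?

8:15 PM on May 27

In UTC: 11:30 AM − 5:45 = 5:45 AM on May 28.
Sable Harbour is UTC−9:30: 5:45 AM − 9:30 = 8:15 PM on May 27.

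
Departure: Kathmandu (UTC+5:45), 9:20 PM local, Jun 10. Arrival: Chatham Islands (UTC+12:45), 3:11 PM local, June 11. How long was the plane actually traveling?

10 hours 51 minutes

Departure in UTC: 9:20 PM − 5:45 = 3:35 PM on Jun 10.
Arrival in UTC: 3:11 PM − 12:45 = 2:26 AM on Jun 11.
Elapsed = 2:26 AM − 3:35 PM (+1 day) = 10 hours 51 minutes.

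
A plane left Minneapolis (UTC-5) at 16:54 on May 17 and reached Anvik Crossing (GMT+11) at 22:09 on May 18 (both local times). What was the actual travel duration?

Departure in UTC: 16:54 + 5:00 = 21:54 on May 17.
Arrival in UTC: 22:09 − 11:00 = 11:09 on May 18.
Elapsed = 11:09 − 21:54 (+1 day) = 13 hours 15 minutes.

13 hours 15 minutes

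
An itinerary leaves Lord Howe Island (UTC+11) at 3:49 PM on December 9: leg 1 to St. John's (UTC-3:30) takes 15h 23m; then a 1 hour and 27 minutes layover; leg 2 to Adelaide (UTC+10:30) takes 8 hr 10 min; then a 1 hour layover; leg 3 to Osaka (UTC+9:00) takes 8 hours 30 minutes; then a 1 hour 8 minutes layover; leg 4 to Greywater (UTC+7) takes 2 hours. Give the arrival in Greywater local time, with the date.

Convert departure to UTC: 3:49 PM − 11:00 = 4:49 AM UTC on Dec 9.
Add 15 hours and 23 minutes leg 1 → 8:12 PM UTC.
Add 1 hour 27 minutes layover in St. John's → 9:39 PM UTC.
Add 8 hours 10 minutes leg 2 → 5:49 AM UTC (Dec 10).
Add 1 hour layover in Adelaide → 6:49 AM UTC.
Add 8 hours and 30 minutes leg 3 → 3:19 PM UTC.
Add 1 hour 8 minutes layover in Osaka → 4:27 PM UTC.
Add 2 hours leg 4 → 6:27 PM UTC.
Greywater is UTC+7:00, so local arrival = 6:27 PM + 7:00 = 1:27 AM on Dec 11.

1:27 AM on December 11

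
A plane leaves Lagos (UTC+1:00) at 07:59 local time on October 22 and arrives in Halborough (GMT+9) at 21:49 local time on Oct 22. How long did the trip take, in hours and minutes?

5 hours 50 minutes

Departure in UTC: 07:59 − 1:00 = 06:59 on Oct 22.
Arrival in UTC: 21:49 − 9:00 = 12:49 on Oct 22.
Elapsed = 12:49 − 06:59 = 5 hours 50 minutes.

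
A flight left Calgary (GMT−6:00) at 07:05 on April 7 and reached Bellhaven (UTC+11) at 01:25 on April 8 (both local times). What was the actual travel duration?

1 hour 20 minutes

Bellhaven is 17:00 ahead of Calgary.
Clock-face elapsed time (ignoring zones) is 18 hours 20 minutes.
Actual elapsed = 18 hours 20 minutes − 17:00 = 1 hour 20 minutes.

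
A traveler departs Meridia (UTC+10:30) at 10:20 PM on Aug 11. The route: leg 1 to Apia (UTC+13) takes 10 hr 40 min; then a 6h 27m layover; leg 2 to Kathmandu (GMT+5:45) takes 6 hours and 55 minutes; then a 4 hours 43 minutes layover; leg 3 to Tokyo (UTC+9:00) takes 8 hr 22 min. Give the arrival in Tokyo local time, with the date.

Convert departure to UTC: 10:20 PM − 10:30 = 11:50 AM UTC on Aug 11.
Add 10 hours and 40 minutes leg 1 → 10:30 PM UTC.
Add 6 hours 27 minutes layover in Apia → 4:57 AM UTC (Aug 12).
Add 6 hours and 55 minutes leg 2 → 11:52 AM UTC.
Add 4 hours 43 minutes layover in Kathmandu → 4:35 PM UTC.
Add 8 hours 22 minutes leg 3 → 12:57 AM UTC (Aug 13).
Tokyo is UTC+9:00, so local arrival = 12:57 AM + 9:00 = 9:57 AM on Aug 13.

9:57 AM on August 13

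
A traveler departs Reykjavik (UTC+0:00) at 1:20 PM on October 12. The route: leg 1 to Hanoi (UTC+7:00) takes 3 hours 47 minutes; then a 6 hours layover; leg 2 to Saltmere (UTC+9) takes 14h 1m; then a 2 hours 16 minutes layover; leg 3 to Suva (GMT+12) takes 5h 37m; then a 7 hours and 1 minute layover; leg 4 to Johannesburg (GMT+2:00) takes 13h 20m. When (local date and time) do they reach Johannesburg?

7:22 PM on October 14

Reykjavik is at UTC+0, so departure is already 1:20 PM UTC on Oct 12.
Add 3 hours 47 minutes leg 1 → 5:07 PM UTC.
Add 6 hours layover in Hanoi → 11:07 PM UTC.
Add 14 hours and 1 minute leg 2 → 1:08 PM UTC (Oct 13).
Add 2 hours 16 minutes layover in Saltmere → 3:24 PM UTC.
Add 5 hours 37 minutes leg 3 → 9:01 PM UTC.
Add 7 hours 1 minute layover in Suva → 4:02 AM UTC (Oct 14).
Add 13 hours and 20 minutes leg 4 → 5:22 PM UTC.
Johannesburg is UTC+2:00, so local arrival = 5:22 PM + 2:00 = 7:22 PM on Oct 14.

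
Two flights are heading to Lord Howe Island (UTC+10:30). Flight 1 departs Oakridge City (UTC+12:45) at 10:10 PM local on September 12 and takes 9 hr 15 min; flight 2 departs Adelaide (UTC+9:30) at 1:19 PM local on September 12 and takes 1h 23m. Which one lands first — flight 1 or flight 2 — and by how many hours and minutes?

Flight 1 in UTC: 10:10 PM − 12:45 = 9:25 AM on Sep 12.
+9 hours 15 minutes → arrive 6:40 PM UTC on Sep 12.
Flight 2 in UTC: 1:19 PM − 9:30 = 3:49 AM on Sep 12.
+1 hour 23 minutes → arrive 5:12 AM UTC on Sep 12.
Flight 2 lands earlier by 13 hours 28 minutes.

the second, by 13 hours 28 minutes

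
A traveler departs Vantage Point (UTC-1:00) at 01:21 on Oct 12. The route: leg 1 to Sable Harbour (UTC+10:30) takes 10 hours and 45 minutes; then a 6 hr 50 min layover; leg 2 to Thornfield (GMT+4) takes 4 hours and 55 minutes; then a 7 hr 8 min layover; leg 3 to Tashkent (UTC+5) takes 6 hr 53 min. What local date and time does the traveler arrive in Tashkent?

Convert departure to UTC: 01:21 + 1:00 = 02:21 UTC on Oct 12.
Add 10 hours and 45 minutes leg 1 → 13:06 UTC.
Add 6 hours and 50 minutes layover in Sable Harbour → 19:56 UTC.
Add 4 hours and 55 minutes leg 2 → 00:51 UTC (Oct 13).
Add 7 hours and 8 minutes layover in Thornfield → 07:59 UTC.
Add 6 hours and 53 minutes leg 3 → 14:52 UTC.
Tashkent is UTC+5:00, so local arrival = 14:52 + 5:00 = 19:52 on Oct 13.

19:52 on Oct 13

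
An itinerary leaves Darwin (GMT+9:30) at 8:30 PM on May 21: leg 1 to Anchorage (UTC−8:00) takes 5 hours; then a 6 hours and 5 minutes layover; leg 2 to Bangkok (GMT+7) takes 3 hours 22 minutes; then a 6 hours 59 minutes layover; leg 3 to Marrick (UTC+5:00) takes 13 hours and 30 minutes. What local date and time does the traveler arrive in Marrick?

2:56 AM on May 23

Convert departure to UTC: 8:30 PM − 9:30 = 11:00 AM UTC on May 21.
Add 5 hours leg 1 → 4:00 PM UTC.
Add 6 hours 5 minutes layover in Anchorage → 10:05 PM UTC.
Add 3 hours and 22 minutes leg 2 → 1:27 AM UTC (May 22).
Add 6 hours 59 minutes layover in Bangkok → 8:26 AM UTC.
Add 13 hours and 30 minutes leg 3 → 9:56 PM UTC.
Marrick is UTC+5:00, so local arrival = 9:56 PM + 5:00 = 2:56 AM on May 23.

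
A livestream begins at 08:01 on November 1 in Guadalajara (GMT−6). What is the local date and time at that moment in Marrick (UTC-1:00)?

13:01 on Nov 1

In UTC: 08:01 + 6:00 = 14:01 on Nov 1.
Marrick is UTC−1:00: 14:01 − 1:00 = 13:01 on Nov 1.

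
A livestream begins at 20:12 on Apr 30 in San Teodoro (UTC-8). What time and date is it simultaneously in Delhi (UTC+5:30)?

09:42 on May 1

Delhi is 13:30 ahead of San Teodoro.
Shift by the zone difference: 20:12 + 13:30 = 09:42 on May 1 in Delhi.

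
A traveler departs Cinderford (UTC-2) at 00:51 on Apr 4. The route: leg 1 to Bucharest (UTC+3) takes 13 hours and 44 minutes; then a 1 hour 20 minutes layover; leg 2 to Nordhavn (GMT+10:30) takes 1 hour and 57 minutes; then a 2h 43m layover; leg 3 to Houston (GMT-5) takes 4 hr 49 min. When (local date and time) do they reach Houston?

Convert departure to UTC: 00:51 + 2:00 = 02:51 UTC on Apr 4.
Add 13 hours 44 minutes leg 1 → 16:35 UTC.
Add 1 hour and 20 minutes layover in Bucharest → 17:55 UTC.
Add 1 hour 57 minutes leg 2 → 19:52 UTC.
Add 2 hours and 43 minutes layover in Nordhavn → 22:35 UTC.
Add 4 hours and 49 minutes leg 3 → 03:24 UTC (Apr 5).
Houston is UTC−5:00, so local arrival = 03:24 − 5:00 = 22:24 on Apr 4.

22:24 on April 4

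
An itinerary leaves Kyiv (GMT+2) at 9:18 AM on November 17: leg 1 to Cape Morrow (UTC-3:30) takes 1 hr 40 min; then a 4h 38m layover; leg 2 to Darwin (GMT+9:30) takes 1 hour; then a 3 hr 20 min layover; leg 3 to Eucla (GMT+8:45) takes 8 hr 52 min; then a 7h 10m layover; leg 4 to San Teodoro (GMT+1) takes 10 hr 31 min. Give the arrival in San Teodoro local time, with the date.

9:29 PM on November 18

Convert departure to UTC: 9:18 AM − 2:00 = 7:18 AM UTC on Nov 17.
Add 1 hour 40 minutes leg 1 → 8:58 AM UTC.
Add 4 hours 38 minutes layover in Cape Morrow → 1:36 PM UTC.
Add 1 hour leg 2 → 2:36 PM UTC.
Add 3 hours 20 minutes layover in Darwin → 5:56 PM UTC.
Add 8 hours 52 minutes leg 3 → 2:48 AM UTC (Nov 18).
Add 7 hours and 10 minutes layover in Eucla → 9:58 AM UTC.
Add 10 hours and 31 minutes leg 4 → 8:29 PM UTC.
San Teodoro is UTC+1:00, so local arrival = 8:29 PM + 1:00 = 9:29 PM on Nov 18.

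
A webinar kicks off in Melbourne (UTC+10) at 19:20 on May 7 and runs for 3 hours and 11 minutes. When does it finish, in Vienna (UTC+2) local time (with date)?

14:31 on May 7

Convert start to UTC: 19:20 − 10:00 = 09:20 UTC on May 7.
Add 3 hours and 11 minutes duration → 12:31 UTC.
Vienna is UTC+2:00, so local end time = 12:31 + 2:00 = 14:31 on May 7.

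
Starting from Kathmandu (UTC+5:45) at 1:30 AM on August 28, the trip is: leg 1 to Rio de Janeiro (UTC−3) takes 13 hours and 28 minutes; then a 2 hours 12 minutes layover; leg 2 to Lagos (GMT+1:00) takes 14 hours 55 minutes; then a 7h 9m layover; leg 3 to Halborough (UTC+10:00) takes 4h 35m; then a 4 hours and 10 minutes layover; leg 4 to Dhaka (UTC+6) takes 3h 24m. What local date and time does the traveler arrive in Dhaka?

3:38 AM on Aug 30

Convert departure to UTC: 1:30 AM − 5:45 = 7:45 PM UTC on Aug 27.
Add 13 hours 28 minutes leg 1 → 9:13 AM UTC (Aug 28).
Add 2 hours 12 minutes layover in Rio de Janeiro → 11:25 AM UTC.
Add 14 hours 55 minutes leg 2 → 2:20 AM UTC (Aug 29).
Add 7 hours 9 minutes layover in Lagos → 9:29 AM UTC.
Add 4 hours 35 minutes leg 3 → 2:04 PM UTC.
Add 4 hours 10 minutes layover in Halborough → 6:14 PM UTC.
Add 3 hours and 24 minutes leg 4 → 9:38 PM UTC.
Dhaka is UTC+6:00, so local arrival = 9:38 PM + 6:00 = 3:38 AM on Aug 30.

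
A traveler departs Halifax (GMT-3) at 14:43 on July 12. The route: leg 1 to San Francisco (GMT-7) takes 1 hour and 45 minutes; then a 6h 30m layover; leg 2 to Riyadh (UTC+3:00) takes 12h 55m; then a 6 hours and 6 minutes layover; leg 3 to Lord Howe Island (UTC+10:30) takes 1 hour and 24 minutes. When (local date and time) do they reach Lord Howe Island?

08:53 on Jul 14

Convert departure to UTC: 14:43 + 3:00 = 17:43 UTC on Jul 12.
Add 1 hour and 45 minutes leg 1 → 19:28 UTC.
Add 6 hours and 30 minutes layover in San Francisco → 01:58 UTC (Jul 13).
Add 12 hours and 55 minutes leg 2 → 14:53 UTC.
Add 6 hours 6 minutes layover in Riyadh → 20:59 UTC.
Add 1 hour and 24 minutes leg 3 → 22:23 UTC.
Lord Howe Island is UTC+10:30, so local arrival = 22:23 + 10:30 = 08:53 on Jul 14.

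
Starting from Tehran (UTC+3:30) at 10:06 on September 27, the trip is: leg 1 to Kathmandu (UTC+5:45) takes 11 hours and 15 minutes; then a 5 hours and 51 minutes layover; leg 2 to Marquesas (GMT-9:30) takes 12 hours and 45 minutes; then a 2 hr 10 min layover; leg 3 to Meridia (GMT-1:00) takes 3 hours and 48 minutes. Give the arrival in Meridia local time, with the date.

Convert departure to UTC: 10:06 − 3:30 = 06:36 UTC on Sep 27.
Add 11 hours 15 minutes leg 1 → 17:51 UTC.
Add 5 hours and 51 minutes layover in Kathmandu → 23:42 UTC.
Add 12 hours 45 minutes leg 2 → 12:27 UTC (Sep 28).
Add 2 hours and 10 minutes layover in Marquesas → 14:37 UTC.
Add 3 hours 48 minutes leg 3 → 18:25 UTC.
Meridia is UTC−1:00, so local arrival = 18:25 − 1:00 = 17:25 on Sep 28.

17:25 on Sep 28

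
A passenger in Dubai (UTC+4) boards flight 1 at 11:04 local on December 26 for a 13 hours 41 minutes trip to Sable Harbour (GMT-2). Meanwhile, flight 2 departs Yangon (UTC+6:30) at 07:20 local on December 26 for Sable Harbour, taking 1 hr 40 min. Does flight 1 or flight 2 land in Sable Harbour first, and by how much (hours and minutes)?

the second, by 18 hours 15 minutes

Flight 1 in UTC: 11:04 − 4:00 = 07:04 on Dec 26.
+13 hours 41 minutes → arrive 20:45 UTC on Dec 26.
Flight 2 in UTC: 07:20 − 6:30 = 00:50 on Dec 26.
+1 hour and 40 minutes → arrive 02:30 UTC on Dec 26.
Flight 2 lands earlier by 18 hours 15 minutes.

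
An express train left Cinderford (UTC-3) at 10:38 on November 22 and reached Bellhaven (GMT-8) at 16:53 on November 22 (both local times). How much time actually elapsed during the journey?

Departure in UTC: 10:38 + 3:00 = 13:38 on Nov 22.
Arrival in UTC: 16:53 + 8:00 = 00:53 on Nov 23.
Elapsed = 00:53 − 13:38 (+1 day) = 11 hours 15 minutes.

11 hours 15 minutes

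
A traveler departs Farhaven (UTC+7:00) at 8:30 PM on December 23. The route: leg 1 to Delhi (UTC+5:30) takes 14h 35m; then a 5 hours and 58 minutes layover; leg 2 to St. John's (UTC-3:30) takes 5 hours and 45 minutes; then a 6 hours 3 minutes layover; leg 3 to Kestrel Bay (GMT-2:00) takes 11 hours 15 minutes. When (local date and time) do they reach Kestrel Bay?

Convert departure to UTC: 8:30 PM − 7:00 = 1:30 PM UTC on Dec 23.
Add 14 hours and 35 minutes leg 1 → 4:05 AM UTC (Dec 24).
Add 5 hours and 58 minutes layover in Delhi → 10:03 AM UTC.
Add 5 hours 45 minutes leg 2 → 3:48 PM UTC.
Add 6 hours 3 minutes layover in St. John's → 9:51 PM UTC.
Add 11 hours and 15 minutes leg 3 → 9:06 AM UTC (Dec 25).
Kestrel Bay is UTC−2:00, so local arrival = 9:06 AM − 2:00 = 7:06 AM on Dec 25.

7:06 AM on Dec 25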